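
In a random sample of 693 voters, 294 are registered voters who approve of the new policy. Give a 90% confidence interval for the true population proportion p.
(0.393, 0.455)

Proportion CI:
p̂ = 294/693 = 0.42424
SE = √(p̂(1-p̂)/n) = √(0.42424 · 0.57576 / 693) = 0.01877

z* = 1.645
Margin = z* · SE = 1.645 · 0.01877 = 0.0309

CI: 0.42424 ± 0.0309 = (0.393, 0.455)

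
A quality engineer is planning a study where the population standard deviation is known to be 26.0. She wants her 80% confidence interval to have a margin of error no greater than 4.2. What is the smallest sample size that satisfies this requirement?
n ≥ 63

For margin E ≤ 4.2:
n ≥ (z* · σ / E)²
n ≥ (1.282 · 26.0 / 4.2)²
n ≥ 62.98

Minimum n = 63 (rounding up)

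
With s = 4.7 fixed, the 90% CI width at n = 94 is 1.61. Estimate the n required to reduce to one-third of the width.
n ≈ 846

CI width ∝ 1/√n
To reduce width by factor 3, need √n to grow by 3 → need 3² = 9 times as many samples.

Current: n = 94, width = 1.61
New: n = 846, width ≈ 0.53

Width reduced by factor of 1.61/0.53 = 3.04.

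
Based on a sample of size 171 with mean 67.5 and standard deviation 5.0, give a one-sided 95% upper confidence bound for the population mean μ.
μ ≤ 68.13

Upper bound (one-sided):
t* = 1.654 (one-sided for 95%)
Upper bound = x̄ + t* · s/√n = 67.5 + 1.654 · 5.0/√171 = 68.13

We are 95% confident that μ ≤ 68.13.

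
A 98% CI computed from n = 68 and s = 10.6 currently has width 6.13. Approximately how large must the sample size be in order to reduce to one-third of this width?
n ≈ 612

CI width ∝ 1/√n
To reduce width by factor 3, need √n to grow by 3 → need 3² = 9 times as many samples.

Current: n = 68, width = 6.13
New: n = 612, width ≈ 2.00

Width reduced by factor of 6.13/2.00 = 3.06.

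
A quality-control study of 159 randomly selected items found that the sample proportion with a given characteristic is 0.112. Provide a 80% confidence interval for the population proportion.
(0.080, 0.144)

Proportion CI:
SE = √(p̂(1-p̂)/n) = √(0.112 · 0.888 / 159) = 0.02501

z* = 1.282
Margin = z* · SE = 1.282 · 0.02501 = 0.0321

CI: 0.112 ± 0.0321 = (0.080, 0.144)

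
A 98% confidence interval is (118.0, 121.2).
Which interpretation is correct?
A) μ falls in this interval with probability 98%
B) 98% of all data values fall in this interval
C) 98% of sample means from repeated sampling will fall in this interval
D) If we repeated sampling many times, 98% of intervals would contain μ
D

A) Wrong — μ is fixed; the randomness lives in the interval, not in μ.
B) Wrong — a CI is about the parameter μ, not individual data values.
C) Wrong — coverage applies to intervals containing μ, not to future x̄ values.
D) Correct — this is the frequentist long-run coverage interpretation.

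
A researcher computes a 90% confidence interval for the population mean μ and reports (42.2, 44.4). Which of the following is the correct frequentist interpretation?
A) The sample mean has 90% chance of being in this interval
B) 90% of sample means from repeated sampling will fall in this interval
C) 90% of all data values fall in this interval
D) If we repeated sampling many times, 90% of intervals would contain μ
D

A) Wrong — x̄ is observed and sits in the interval by construction.
B) Wrong — coverage applies to intervals containing μ, not to future x̄ values.
C) Wrong — a CI is about the parameter μ, not individual data values.
D) Correct — this is the frequentist long-run coverage interpretation.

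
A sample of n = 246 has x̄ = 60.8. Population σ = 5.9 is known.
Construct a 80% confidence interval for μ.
(60.32, 61.28)

z-interval (σ known):
z* = 1.282 for 80% confidence

Margin of error = z* · σ/√n = 1.282 · 5.9/√246 = 0.48

CI: (60.8 - 0.48, 60.8 + 0.48) = (60.32, 61.28)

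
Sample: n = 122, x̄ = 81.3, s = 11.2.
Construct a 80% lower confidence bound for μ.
μ ≥ 80.44

Lower bound (one-sided):
t* = 0.845 (one-sided for 80%)
Lower bound = x̄ - t* · s/√n = 81.3 - 0.845 · 11.2/√122 = 80.44

We are 80% confident that μ ≥ 80.44.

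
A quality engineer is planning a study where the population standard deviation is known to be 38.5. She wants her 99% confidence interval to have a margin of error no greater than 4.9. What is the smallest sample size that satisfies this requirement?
n ≥ 410

For margin E ≤ 4.9:
n ≥ (z* · σ / E)²
n ≥ (2.576 · 38.5 / 4.9)²
n ≥ 409.66

Minimum n = 410 (rounding up)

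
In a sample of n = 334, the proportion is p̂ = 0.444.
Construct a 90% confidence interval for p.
(0.399, 0.489)

Proportion CI:
SE = √(p̂(1-p̂)/n) = √(0.444 · 0.556 / 334) = 0.02719

z* = 1.645
Margin = z* · SE = 1.645 · 0.02719 = 0.0447

CI: 0.444 ± 0.0447 = (0.399, 0.489)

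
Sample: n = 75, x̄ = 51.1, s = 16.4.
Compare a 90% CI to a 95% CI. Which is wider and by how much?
95% CI is wider by 1.24

df = 74
90% CI: t* = 1.666, (47.95, 54.25), width = 2 · t* · s/√n = 6.31
95% CI: t* = 1.993, (47.33, 54.87), width = 2 · t* · s/√n = 7.55

The 95% CI is wider by 7.55 - 6.31 = 1.24.
Higher confidence requires a wider interval.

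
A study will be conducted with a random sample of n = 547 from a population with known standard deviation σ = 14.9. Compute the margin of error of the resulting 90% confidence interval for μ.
Margin of error = 1.05

Margin of error = z* · σ/√n
= 1.645 · 14.9/√547
= 1.645 · 14.9/23.3880
= 1.05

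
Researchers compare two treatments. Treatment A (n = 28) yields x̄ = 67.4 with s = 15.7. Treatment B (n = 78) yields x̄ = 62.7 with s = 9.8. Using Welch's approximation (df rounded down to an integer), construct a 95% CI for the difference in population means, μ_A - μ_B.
(-1.74, 11.14)

Difference: x̄₁ - x̄₂ = 4.70
SE = √(s₁²/n₁ + s₂²/n₂) = √(15.7²/28 + 9.8²/78) = 3.1677
df = 34.84 → 34 (Welch–Satterthwaite, rounded down)
t* = 2.032

CI: 4.70 ± 2.032 · 3.1677 = 4.70 ± 6.44 = (-1.74, 11.14)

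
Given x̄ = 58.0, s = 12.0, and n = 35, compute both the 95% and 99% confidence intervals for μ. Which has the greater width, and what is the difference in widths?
99% CI is wider by 2.83

df = 34
95% CI: t* = 2.032, (53.88, 62.12), width = 2 · t* · s/√n = 8.24
99% CI: t* = 2.728, (52.47, 63.53), width = 2 · t* · s/√n = 11.07

The 99% CI is wider by 11.07 - 8.24 = 2.83.
Higher confidence requires a wider interval.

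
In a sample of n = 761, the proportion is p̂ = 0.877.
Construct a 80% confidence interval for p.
(0.862, 0.892)

Proportion CI:
SE = √(p̂(1-p̂)/n) = √(0.877 · 0.123 / 761) = 0.01191

z* = 1.282
Margin = z* · SE = 1.282 · 0.01191 = 0.0153

CI: 0.877 ± 0.0153 = (0.862, 0.892)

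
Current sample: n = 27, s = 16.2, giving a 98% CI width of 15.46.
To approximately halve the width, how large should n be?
n ≈ 108

CI width ∝ 1/√n
To reduce width by factor 2, need √n to grow by 2 → need 2² = 4 times as many samples.

Current: n = 27, width = 15.46
New: n = 108, width ≈ 7.36

Width reduced by factor of 15.46/7.36 = 2.10.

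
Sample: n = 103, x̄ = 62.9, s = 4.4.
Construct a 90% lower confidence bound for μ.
μ ≥ 62.34

Lower bound (one-sided):
t* = 1.290 (one-sided for 90%)
Lower bound = x̄ - t* · s/√n = 62.9 - 1.290 · 4.4/√103 = 62.34

We are 90% confident that μ ≥ 62.34.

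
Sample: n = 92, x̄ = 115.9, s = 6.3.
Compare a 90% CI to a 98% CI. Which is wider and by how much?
98% CI is wider by 0.93

df = 91
90% CI: t* = 1.662, (114.81, 116.99), width = 2 · t* · s/√n = 2.18
98% CI: t* = 2.368, (114.34, 117.46), width = 2 · t* · s/√n = 3.11

The 98% CI is wider by 3.11 - 2.18 = 0.93.
Higher confidence requires a wider interval.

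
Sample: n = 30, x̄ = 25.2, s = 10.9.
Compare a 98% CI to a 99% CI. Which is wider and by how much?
99% CI is wider by 1.17

df = 29
98% CI: t* = 2.462, (20.30, 30.10), width = 2 · t* · s/√n = 9.80
99% CI: t* = 2.756, (19.72, 30.68), width = 2 · t* · s/√n = 10.97

The 99% CI is wider by 10.97 - 9.80 = 1.17.
Higher confidence requires a wider interval.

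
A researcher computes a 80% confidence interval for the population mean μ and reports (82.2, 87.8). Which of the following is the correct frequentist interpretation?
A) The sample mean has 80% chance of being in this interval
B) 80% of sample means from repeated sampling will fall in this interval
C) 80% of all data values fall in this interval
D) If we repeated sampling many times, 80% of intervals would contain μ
D

A) Wrong — x̄ is observed and sits in the interval by construction.
B) Wrong — coverage applies to intervals containing μ, not to future x̄ values.
C) Wrong — a CI is about the parameter μ, not individual data values.
D) Correct — this is the frequentist long-run coverage interpretation.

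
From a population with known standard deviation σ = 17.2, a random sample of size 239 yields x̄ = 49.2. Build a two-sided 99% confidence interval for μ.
(46.33, 52.07)

z-interval (σ known):
z* = 2.576 for 99% confidence

Margin of error = z* · σ/√n = 2.576 · 17.2/√239 = 2.87

CI: (49.2 - 2.87, 49.2 + 2.87) = (46.33, 52.07)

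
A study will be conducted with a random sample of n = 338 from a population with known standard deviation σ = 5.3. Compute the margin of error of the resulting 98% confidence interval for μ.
Margin of error = 0.67

Margin of error = z* · σ/√n
= 2.326 · 5.3/√338
= 2.326 · 5.3/18.3848
= 0.67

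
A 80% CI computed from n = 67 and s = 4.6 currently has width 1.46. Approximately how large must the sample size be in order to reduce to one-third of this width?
n ≈ 603

CI width ∝ 1/√n
To reduce width by factor 3, need √n to grow by 3 → need 3² = 9 times as many samples.

Current: n = 67, width = 1.46
New: n = 603, width ≈ 0.48

Width reduced by factor of 1.46/0.48 = 3.04.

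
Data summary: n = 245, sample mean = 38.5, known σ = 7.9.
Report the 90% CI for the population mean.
(37.67, 39.33)

z-interval (σ known):
z* = 1.645 for 90% confidence

Margin of error = z* · σ/√n = 1.645 · 7.9/√245 = 0.83

CI: (38.5 - 0.83, 38.5 + 0.83) = (37.67, 39.33)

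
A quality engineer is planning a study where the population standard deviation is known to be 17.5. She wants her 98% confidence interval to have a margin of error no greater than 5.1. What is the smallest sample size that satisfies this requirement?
n ≥ 64

For margin E ≤ 5.1:
n ≥ (z* · σ / E)²
n ≥ (2.326 · 17.5 / 5.1)²
n ≥ 63.70

Minimum n = 64 (rounding up)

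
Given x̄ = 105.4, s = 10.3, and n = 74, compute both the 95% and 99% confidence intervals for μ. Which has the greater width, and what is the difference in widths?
99% CI is wider by 1.56

df = 73
95% CI: t* = 1.993, (103.01, 107.79), width = 2 · t* · s/√n = 4.77
99% CI: t* = 2.645, (102.23, 108.57), width = 2 · t* · s/√n = 6.33

The 99% CI is wider by 6.33 - 4.77 = 1.56.
Higher confidence requires a wider interval.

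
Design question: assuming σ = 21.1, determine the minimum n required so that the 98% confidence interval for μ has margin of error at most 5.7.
n ≥ 75

For margin E ≤ 5.7:
n ≥ (z* · σ / E)²
n ≥ (2.326 · 21.1 / 5.7)²
n ≥ 74.14

Minimum n = 75 (rounding up)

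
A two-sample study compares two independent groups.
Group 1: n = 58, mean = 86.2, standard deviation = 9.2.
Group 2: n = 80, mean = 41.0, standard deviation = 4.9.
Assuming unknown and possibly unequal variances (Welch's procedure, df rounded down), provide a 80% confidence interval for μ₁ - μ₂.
(43.49, 46.91)

Difference: x̄₁ - x̄₂ = 45.20
SE = √(s₁²/n₁ + s₂²/n₂) = √(9.2²/58 + 4.9²/80) = 1.3264
df = 80.40 → 80 (Welch–Satterthwaite, rounded down)
t* = 1.292

CI: 45.20 ± 1.292 · 1.3264 = 45.20 ± 1.71 = (43.49, 46.91)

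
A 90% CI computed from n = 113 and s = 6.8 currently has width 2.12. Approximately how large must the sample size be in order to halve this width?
n ≈ 452

CI width ∝ 1/√n
To reduce width by factor 2, need √n to grow by 2 → need 2² = 4 times as many samples.

Current: n = 113, width = 2.12
New: n = 452, width ≈ 1.05

Width reduced by factor of 2.12/1.05 = 2.02.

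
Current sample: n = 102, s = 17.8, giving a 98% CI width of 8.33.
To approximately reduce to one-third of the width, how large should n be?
n ≈ 918

CI width ∝ 1/√n
To reduce width by factor 3, need √n to grow by 3 → need 3² = 9 times as many samples.

Current: n = 102, width = 8.33
New: n = 918, width ≈ 2.74

Width reduced by factor of 8.33/2.74 = 3.04.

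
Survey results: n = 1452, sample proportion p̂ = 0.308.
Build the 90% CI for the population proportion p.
(0.288, 0.328)

Proportion CI:
SE = √(p̂(1-p̂)/n) = √(0.308 · 0.692 / 1452) = 0.01212

z* = 1.645
Margin = z* · SE = 1.645 · 0.01212 = 0.0199

CI: 0.308 ± 0.0199 = (0.288, 0.328)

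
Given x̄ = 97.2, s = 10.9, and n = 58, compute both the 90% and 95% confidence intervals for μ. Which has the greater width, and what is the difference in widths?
95% CI is wider by 0.94

df = 57
90% CI: t* = 1.672, (94.81, 99.59), width = 2 · t* · s/√n = 4.79
95% CI: t* = 2.002, (94.33, 100.07), width = 2 · t* · s/√n = 5.73

The 95% CI is wider by 5.73 - 4.79 = 0.94.
Higher confidence requires a wider interval.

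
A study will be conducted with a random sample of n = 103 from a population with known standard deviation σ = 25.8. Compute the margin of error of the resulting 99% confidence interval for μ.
Margin of error = 6.55

Margin of error = z* · σ/√n
= 2.576 · 25.8/√103
= 2.576 · 25.8/10.1489
= 6.55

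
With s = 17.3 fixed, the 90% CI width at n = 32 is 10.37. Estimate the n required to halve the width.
n ≈ 128

CI width ∝ 1/√n
To reduce width by factor 2, need √n to grow by 2 → need 2² = 4 times as many samples.

Current: n = 32, width = 10.37
New: n = 128, width ≈ 5.07

Width reduced by factor of 10.37/5.07 = 2.05.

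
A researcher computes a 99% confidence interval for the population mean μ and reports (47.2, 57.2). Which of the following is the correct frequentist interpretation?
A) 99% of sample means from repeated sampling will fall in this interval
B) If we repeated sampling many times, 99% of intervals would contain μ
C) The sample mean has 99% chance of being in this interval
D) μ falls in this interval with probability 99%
B

A) Wrong — coverage applies to intervals containing μ, not to future x̄ values.
B) Correct — this is the frequentist long-run coverage interpretation.
C) Wrong — x̄ is observed and sits in the interval by construction.
D) Wrong — μ is fixed; the randomness lives in the interval, not in μ.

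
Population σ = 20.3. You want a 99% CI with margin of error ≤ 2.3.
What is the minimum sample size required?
n ≥ 517

For margin E ≤ 2.3:
n ≥ (z* · σ / E)²
n ≥ (2.576 · 20.3 / 2.3)²
n ≥ 516.93

Minimum n = 517 (rounding up)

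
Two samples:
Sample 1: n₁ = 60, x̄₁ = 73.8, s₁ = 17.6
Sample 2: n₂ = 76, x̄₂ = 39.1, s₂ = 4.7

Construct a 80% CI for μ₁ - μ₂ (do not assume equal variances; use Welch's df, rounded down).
(31.68, 37.72)

Difference: x̄₁ - x̄₂ = 34.70
SE = √(s₁²/n₁ + s₂²/n₂) = √(17.6²/60 + 4.7²/76) = 2.3352
df = 65.67 → 65 (Welch–Satterthwaite, rounded down)
t* = 1.295

CI: 34.70 ± 1.295 · 2.3352 = 34.70 ± 3.02 = (31.68, 37.72)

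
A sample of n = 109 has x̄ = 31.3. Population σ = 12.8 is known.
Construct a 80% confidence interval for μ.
(29.73, 32.87)

z-interval (σ known):
z* = 1.282 for 80% confidence

Margin of error = z* · σ/√n = 1.282 · 12.8/√109 = 1.57

CI: (31.3 - 1.57, 31.3 + 1.57) = (29.73, 32.87)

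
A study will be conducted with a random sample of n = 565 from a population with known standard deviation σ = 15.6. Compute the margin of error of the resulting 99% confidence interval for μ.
Margin of error = 1.69

Margin of error = z* · σ/√n
= 2.576 · 15.6/√565
= 2.576 · 15.6/23.7697
= 1.69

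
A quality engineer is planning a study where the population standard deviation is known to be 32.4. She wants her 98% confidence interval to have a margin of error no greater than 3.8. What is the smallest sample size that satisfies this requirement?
n ≥ 394

For margin E ≤ 3.8:
n ≥ (z* · σ / E)²
n ≥ (2.326 · 32.4 / 3.8)²
n ≥ 393.32

Minimum n = 394 (rounding up)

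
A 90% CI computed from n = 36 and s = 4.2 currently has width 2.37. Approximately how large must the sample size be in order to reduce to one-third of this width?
n ≈ 324

CI width ∝ 1/√n
To reduce width by factor 3, need √n to grow by 3 → need 3² = 9 times as many samples.

Current: n = 36, width = 2.37
New: n = 324, width ≈ 0.77

Width reduced by factor of 2.37/0.77 = 3.08.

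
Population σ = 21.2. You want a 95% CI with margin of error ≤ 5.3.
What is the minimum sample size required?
n ≥ 62

For margin E ≤ 5.3:
n ≥ (z* · σ / E)²
n ≥ (1.960 · 21.2 / 5.3)²
n ≥ 61.47

Minimum n = 62 (rounding up)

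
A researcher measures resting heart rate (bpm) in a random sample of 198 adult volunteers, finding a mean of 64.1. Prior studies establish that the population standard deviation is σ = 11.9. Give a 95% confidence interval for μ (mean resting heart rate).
(62.44, 65.76)

z-interval (σ known):
z* = 1.960 for 95% confidence

Margin of error = z* · σ/√n = 1.960 · 11.9/√198 = 1.66

CI: (64.1 - 1.66, 64.1 + 1.66) = (62.44, 65.76)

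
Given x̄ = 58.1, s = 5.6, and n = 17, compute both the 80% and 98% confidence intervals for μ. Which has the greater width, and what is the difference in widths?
98% CI is wider by 3.39

df = 16
80% CI: t* = 1.337, (56.28, 59.92), width = 2 · t* · s/√n = 3.63
98% CI: t* = 2.583, (54.59, 61.61), width = 2 · t* · s/√n = 7.02

The 98% CI is wider by 7.02 - 3.63 = 3.39.
Higher confidence requires a wider interval.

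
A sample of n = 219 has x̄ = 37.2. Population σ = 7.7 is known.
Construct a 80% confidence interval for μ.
(36.53, 37.87)

z-interval (σ known):
z* = 1.282 for 80% confidence

Margin of error = z* · σ/√n = 1.282 · 7.7/√219 = 0.67

CI: (37.2 - 0.67, 37.2 + 0.67) = (36.53, 37.87)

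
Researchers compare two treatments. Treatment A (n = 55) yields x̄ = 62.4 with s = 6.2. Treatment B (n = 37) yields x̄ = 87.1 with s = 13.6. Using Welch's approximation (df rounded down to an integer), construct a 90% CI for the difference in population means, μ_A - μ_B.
(-28.71, -20.69)

Difference: x̄₁ - x̄₂ = -24.70
SE = √(s₁²/n₁ + s₂²/n₂) = √(6.2²/55 + 13.6²/37) = 2.3870
df = 46.17 → 46 (Welch–Satterthwaite, rounded down)
t* = 1.679

CI: -24.70 ± 1.679 · 2.3870 = -24.70 ± 4.01 = (-28.71, -20.69)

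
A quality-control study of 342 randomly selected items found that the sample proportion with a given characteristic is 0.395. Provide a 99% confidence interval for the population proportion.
(0.327, 0.463)

Proportion CI:
SE = √(p̂(1-p̂)/n) = √(0.395 · 0.605 / 342) = 0.02643

z* = 2.576
Margin = z* · SE = 2.576 · 0.02643 = 0.0681

CI: 0.395 ± 0.0681 = (0.327, 0.463)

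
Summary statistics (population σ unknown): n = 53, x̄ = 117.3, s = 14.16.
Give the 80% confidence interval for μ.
(114.78, 119.82)

t-interval (σ unknown):
df = n - 1 = 52
t* = 1.298 for 80% confidence

Margin of error = t* · s/√n = 1.298 · 14.16/√53 = 2.52

CI: (114.78, 119.82)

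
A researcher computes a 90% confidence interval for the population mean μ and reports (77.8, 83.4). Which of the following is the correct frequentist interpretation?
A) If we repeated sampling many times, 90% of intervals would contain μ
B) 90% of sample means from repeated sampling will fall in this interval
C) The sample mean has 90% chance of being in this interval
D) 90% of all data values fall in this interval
A

A) Correct — this is the frequentist long-run coverage interpretation.
B) Wrong — coverage applies to intervals containing μ, not to future x̄ values.
C) Wrong — x̄ is observed and sits in the interval by construction.
D) Wrong — a CI is about the parameter μ, not individual data values.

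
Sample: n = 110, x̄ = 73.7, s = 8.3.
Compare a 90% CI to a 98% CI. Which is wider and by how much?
98% CI is wider by 1.11

df = 109
90% CI: t* = 1.659, (72.39, 75.01), width = 2 · t* · s/√n = 2.63
98% CI: t* = 2.361, (71.83, 75.57), width = 2 · t* · s/√n = 3.74

The 98% CI is wider by 3.74 - 2.63 = 1.11.
Higher confidence requires a wider interval.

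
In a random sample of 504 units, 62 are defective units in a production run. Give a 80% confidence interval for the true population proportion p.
(0.104, 0.142)

Proportion CI:
p̂ = 62/504 = 0.12302
SE = √(p̂(1-p̂)/n) = √(0.12302 · 0.87698 / 504) = 0.01463

z* = 1.282
Margin = z* · SE = 1.282 · 0.01463 = 0.0188

CI: 0.12302 ± 0.0188 = (0.104, 0.142)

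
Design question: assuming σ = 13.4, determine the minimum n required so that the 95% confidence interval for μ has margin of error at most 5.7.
n ≥ 22

For margin E ≤ 5.7:
n ≥ (z* · σ / E)²
n ≥ (1.960 · 13.4 / 5.7)²
n ≥ 21.23

Minimum n = 22 (rounding up)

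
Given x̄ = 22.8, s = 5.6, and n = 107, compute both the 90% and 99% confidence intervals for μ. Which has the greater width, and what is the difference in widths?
99% CI is wider by 1.04

df = 106
90% CI: t* = 1.659, (21.90, 23.70), width = 2 · t* · s/√n = 1.80
99% CI: t* = 2.623, (21.38, 24.22), width = 2 · t* · s/√n = 2.84

The 99% CI is wider by 2.84 - 1.80 = 1.04.
Higher confidence requires a wider interval.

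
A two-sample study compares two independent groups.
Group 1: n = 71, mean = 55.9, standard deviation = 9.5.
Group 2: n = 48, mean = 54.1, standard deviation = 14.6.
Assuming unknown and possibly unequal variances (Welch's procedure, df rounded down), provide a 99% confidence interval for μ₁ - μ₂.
(-4.52, 8.12)

Difference: x̄₁ - x̄₂ = 1.80
SE = √(s₁²/n₁ + s₂²/n₂) = √(9.5²/71 + 14.6²/48) = 2.3900
df = 73.70 → 73 (Welch–Satterthwaite, rounded down)
t* = 2.645

CI: 1.80 ± 2.645 · 2.3900 = 1.80 ± 6.32 = (-4.52, 8.12)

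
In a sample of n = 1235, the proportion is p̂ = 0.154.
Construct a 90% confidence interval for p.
(0.137, 0.171)

Proportion CI:
SE = √(p̂(1-p̂)/n) = √(0.154 · 0.846 / 1235) = 0.01027

z* = 1.645
Margin = z* · SE = 1.645 · 0.01027 = 0.0169

CI: 0.154 ± 0.0169 = (0.137, 0.171)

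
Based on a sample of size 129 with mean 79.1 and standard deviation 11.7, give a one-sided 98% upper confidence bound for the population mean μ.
μ ≤ 81.24

Upper bound (one-sided):
t* = 2.075 (one-sided for 98%)
Upper bound = x̄ + t* · s/√n = 79.1 + 2.075 · 11.7/√129 = 81.24

We are 98% confident that μ ≤ 81.24.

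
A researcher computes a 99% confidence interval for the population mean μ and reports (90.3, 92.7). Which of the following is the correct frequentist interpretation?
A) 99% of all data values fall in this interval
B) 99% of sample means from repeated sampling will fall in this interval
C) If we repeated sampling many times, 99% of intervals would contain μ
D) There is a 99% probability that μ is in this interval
C

A) Wrong — a CI is about the parameter μ, not individual data values.
B) Wrong — coverage applies to intervals containing μ, not to future x̄ values.
C) Correct — this is the frequentist long-run coverage interpretation.
D) Wrong — μ is fixed; the randomness lives in the interval, not in μ.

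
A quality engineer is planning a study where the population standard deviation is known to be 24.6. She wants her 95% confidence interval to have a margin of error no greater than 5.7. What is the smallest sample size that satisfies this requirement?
n ≥ 72

For margin E ≤ 5.7:
n ≥ (z* · σ / E)²
n ≥ (1.960 · 24.6 / 5.7)²
n ≥ 71.55

Minimum n = 72 (rounding up)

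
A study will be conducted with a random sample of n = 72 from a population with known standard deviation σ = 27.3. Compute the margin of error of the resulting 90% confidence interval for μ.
Margin of error = 5.29

Margin of error = z* · σ/√n
= 1.645 · 27.3/√72
= 1.645 · 27.3/8.4853
= 5.29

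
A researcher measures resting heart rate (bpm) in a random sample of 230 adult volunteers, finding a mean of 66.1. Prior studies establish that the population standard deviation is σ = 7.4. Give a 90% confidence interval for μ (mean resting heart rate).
(65.30, 66.90)

z-interval (σ known):
z* = 1.645 for 90% confidence

Margin of error = z* · σ/√n = 1.645 · 7.4/√230 = 0.80

CI: (66.1 - 0.80, 66.1 + 0.80) = (65.30, 66.90)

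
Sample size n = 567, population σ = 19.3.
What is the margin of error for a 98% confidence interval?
Margin of error = 1.89

Margin of error = z* · σ/√n
= 2.326 · 19.3/√567
= 2.326 · 19.3/23.8118
= 1.89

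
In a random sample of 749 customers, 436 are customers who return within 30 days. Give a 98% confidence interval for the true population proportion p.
(0.540, 0.624)

Proportion CI:
p̂ = 436/749 = 0.58211
SE = √(p̂(1-p̂)/n) = √(0.58211 · 0.41789 / 749) = 0.01802

z* = 2.326
Margin = z* · SE = 2.326 · 0.01802 = 0.0419

CI: 0.58211 ± 0.0419 = (0.540, 0.624)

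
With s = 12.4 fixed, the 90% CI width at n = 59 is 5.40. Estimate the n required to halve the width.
n ≈ 236

CI width ∝ 1/√n
To reduce width by factor 2, need √n to grow by 2 → need 2² = 4 times as many samples.

Current: n = 59, width = 5.40
New: n = 236, width ≈ 2.67

Width reduced by factor of 5.40/2.67 = 2.02.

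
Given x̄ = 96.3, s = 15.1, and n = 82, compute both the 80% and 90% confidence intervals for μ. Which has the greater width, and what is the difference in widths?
90% CI is wider by 1.24

df = 81
80% CI: t* = 1.292, (94.15, 98.45), width = 2 · t* · s/√n = 4.31
90% CI: t* = 1.664, (93.53, 99.07), width = 2 · t* · s/√n = 5.55

The 90% CI is wider by 5.55 - 4.31 = 1.24.
Higher confidence requires a wider interval.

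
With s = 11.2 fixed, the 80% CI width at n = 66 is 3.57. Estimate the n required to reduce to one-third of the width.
n ≈ 594

CI width ∝ 1/√n
To reduce width by factor 3, need √n to grow by 3 → need 3² = 9 times as many samples.

Current: n = 66, width = 3.57
New: n = 594, width ≈ 1.18

Width reduced by factor of 3.57/1.18 = 3.03.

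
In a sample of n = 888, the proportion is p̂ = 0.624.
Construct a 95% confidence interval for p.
(0.592, 0.656)

Proportion CI:
SE = √(p̂(1-p̂)/n) = √(0.624 · 0.376 / 888) = 0.01625

z* = 1.960
Margin = z* · SE = 1.960 · 0.01625 = 0.0319

CI: 0.624 ± 0.0319 = (0.592, 0.656)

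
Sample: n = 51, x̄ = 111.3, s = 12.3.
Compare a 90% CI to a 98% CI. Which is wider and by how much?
98% CI is wider by 2.51

df = 50
90% CI: t* = 1.676, (108.41, 114.19), width = 2 · t* · s/√n = 5.77
98% CI: t* = 2.403, (107.16, 115.44), width = 2 · t* · s/√n = 8.28

The 98% CI is wider by 8.28 - 5.77 = 2.51.
Higher confidence requires a wider interval.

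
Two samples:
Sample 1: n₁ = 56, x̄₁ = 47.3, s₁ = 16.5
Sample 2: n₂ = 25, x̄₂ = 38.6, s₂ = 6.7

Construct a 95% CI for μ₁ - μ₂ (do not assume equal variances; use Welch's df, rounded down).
(3.56, 13.84)

Difference: x̄₁ - x̄₂ = 8.70
SE = √(s₁²/n₁ + s₂²/n₂) = √(16.5²/56 + 6.7²/25) = 2.5802
df = 78.57 → 78 (Welch–Satterthwaite, rounded down)
t* = 1.991

CI: 8.70 ± 1.991 · 2.5802 = 8.70 ± 5.14 = (3.56, 13.84)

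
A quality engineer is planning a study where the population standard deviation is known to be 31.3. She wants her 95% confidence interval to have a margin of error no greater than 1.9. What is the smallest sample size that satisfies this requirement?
n ≥ 1043

For margin E ≤ 1.9:
n ≥ (z* · σ / E)²
n ≥ (1.960 · 31.3 / 1.9)²
n ≥ 1042.54

Minimum n = 1043 (rounding up)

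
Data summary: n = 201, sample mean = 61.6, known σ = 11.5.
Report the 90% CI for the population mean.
(60.27, 62.93)

z-interval (σ known):
z* = 1.645 for 90% confidence

Margin of error = z* · σ/√n = 1.645 · 11.5/√201 = 1.33

CI: (61.6 - 1.33, 61.6 + 1.33) = (60.27, 62.93)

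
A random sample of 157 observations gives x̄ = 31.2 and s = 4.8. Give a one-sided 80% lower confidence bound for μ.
μ ≥ 30.88

Lower bound (one-sided):
t* = 0.844 (one-sided for 80%)
Lower bound = x̄ - t* · s/√n = 31.2 - 0.844 · 4.8/√157 = 30.88

We are 80% confident that μ ≥ 30.88.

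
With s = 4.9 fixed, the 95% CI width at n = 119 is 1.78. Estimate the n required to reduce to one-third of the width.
n ≈ 1071

CI width ∝ 1/√n
To reduce width by factor 3, need √n to grow by 3 → need 3² = 9 times as many samples.

Current: n = 119, width = 1.78
New: n = 1071, width ≈ 0.59

Width reduced by factor of 1.78/0.59 = 3.02.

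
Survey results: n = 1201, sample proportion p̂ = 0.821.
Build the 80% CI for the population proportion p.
(0.807, 0.835)

Proportion CI:
SE = √(p̂(1-p̂)/n) = √(0.821 · 0.179 / 1201) = 0.01106

z* = 1.282
Margin = z* · SE = 1.282 · 0.01106 = 0.0142

CI: 0.821 ± 0.0142 = (0.807, 0.835)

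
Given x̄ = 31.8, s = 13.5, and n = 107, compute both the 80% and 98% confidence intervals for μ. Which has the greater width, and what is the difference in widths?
98% CI is wider by 2.80

df = 106
80% CI: t* = 1.290, (30.12, 33.48), width = 2 · t* · s/√n = 3.37
98% CI: t* = 2.362, (28.72, 34.88), width = 2 · t* · s/√n = 6.17

The 98% CI is wider by 6.17 - 3.37 = 2.80.
Higher confidence requires a wider interval.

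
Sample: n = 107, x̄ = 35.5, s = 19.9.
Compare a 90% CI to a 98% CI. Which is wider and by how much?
98% CI is wider by 2.71

df = 106
90% CI: t* = 1.659, (32.31, 38.69), width = 2 · t* · s/√n = 6.38
98% CI: t* = 2.362, (30.96, 40.04), width = 2 · t* · s/√n = 9.09

The 98% CI is wider by 9.09 - 6.38 = 2.71.
Higher confidence requires a wider interval.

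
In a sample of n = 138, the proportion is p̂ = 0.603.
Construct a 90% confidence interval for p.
(0.534, 0.672)

Proportion CI:
SE = √(p̂(1-p̂)/n) = √(0.603 · 0.397 / 138) = 0.04165

z* = 1.645
Margin = z* · SE = 1.645 · 0.04165 = 0.0685

CI: 0.603 ± 0.0685 = (0.534, 0.672)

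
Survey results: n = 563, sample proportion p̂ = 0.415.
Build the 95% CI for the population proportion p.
(0.374, 0.456)

Proportion CI:
SE = √(p̂(1-p̂)/n) = √(0.415 · 0.585 / 563) = 0.02077

z* = 1.960
Margin = z* · SE = 1.960 · 0.02077 = 0.0407

CI: 0.415 ± 0.0407 = (0.374, 0.456)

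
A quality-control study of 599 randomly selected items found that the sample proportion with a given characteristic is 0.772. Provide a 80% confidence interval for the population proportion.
(0.750, 0.794)

Proportion CI:
SE = √(p̂(1-p̂)/n) = √(0.772 · 0.228 / 599) = 0.01714

z* = 1.282
Margin = z* · SE = 1.282 · 0.01714 = 0.0220

CI: 0.772 ± 0.0220 = (0.750, 0.794)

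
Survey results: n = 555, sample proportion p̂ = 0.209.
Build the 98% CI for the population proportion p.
(0.169, 0.249)

Proportion CI:
SE = √(p̂(1-p̂)/n) = √(0.209 · 0.791 / 555) = 0.01726

z* = 2.326
Margin = z* · SE = 2.326 · 0.01726 = 0.0401

CI: 0.209 ± 0.0401 = (0.169, 0.249)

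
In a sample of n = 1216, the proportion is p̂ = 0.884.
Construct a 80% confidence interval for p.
(0.872, 0.896)

Proportion CI:
SE = √(p̂(1-p̂)/n) = √(0.884 · 0.116 / 1216) = 0.00918

z* = 1.282
Margin = z* · SE = 1.282 · 0.00918 = 0.0118

CI: 0.884 ± 0.0118 = (0.872, 0.896)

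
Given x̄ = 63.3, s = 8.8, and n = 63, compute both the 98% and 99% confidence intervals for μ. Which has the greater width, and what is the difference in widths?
99% CI is wider by 0.59

df = 62
98% CI: t* = 2.388, (60.65, 65.95), width = 2 · t* · s/√n = 5.30
99% CI: t* = 2.657, (60.35, 66.25), width = 2 · t* · s/√n = 5.89

The 99% CI is wider by 5.89 - 5.30 = 0.59.
Higher confidence requires a wider interval.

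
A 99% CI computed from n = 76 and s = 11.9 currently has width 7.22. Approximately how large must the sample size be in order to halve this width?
n ≈ 304

CI width ∝ 1/√n
To reduce width by factor 2, need √n to grow by 2 → need 2² = 4 times as many samples.

Current: n = 76, width = 7.22
New: n = 304, width ≈ 3.54

Width reduced by factor of 7.22/3.54 = 2.04.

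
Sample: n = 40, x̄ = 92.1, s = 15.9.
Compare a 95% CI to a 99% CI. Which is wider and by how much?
99% CI is wider by 3.45

df = 39
95% CI: t* = 2.023, (87.01, 97.19), width = 2 · t* · s/√n = 10.17
99% CI: t* = 2.708, (85.29, 98.91), width = 2 · t* · s/√n = 13.62

The 99% CI is wider by 13.62 - 10.17 = 3.45.
Higher confidence requires a wider interval.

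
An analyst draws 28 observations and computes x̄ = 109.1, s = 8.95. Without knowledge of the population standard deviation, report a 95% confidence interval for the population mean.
(105.63, 112.57)

t-interval (σ unknown):
df = n - 1 = 27
t* = 2.052 for 95% confidence

Margin of error = t* · s/√n = 2.052 · 8.95/√28 = 3.47

CI: (105.63, 112.57)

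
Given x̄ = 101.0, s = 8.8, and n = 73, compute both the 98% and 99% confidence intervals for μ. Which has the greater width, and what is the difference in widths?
99% CI is wider by 0.55

df = 72
98% CI: t* = 2.379, (98.55, 103.45), width = 2 · t* · s/√n = 4.90
99% CI: t* = 2.646, (98.27, 103.73), width = 2 · t* · s/√n = 5.45

The 99% CI is wider by 5.45 - 4.90 = 0.55.
Higher confidence requires a wider interval.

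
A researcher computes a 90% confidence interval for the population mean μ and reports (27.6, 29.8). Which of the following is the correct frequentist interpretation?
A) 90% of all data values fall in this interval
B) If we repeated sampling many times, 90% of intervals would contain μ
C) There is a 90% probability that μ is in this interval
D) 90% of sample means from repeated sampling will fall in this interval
B

A) Wrong — a CI is about the parameter μ, not individual data values.
B) Correct — this is the frequentist long-run coverage interpretation.
C) Wrong — μ is fixed; the randomness lives in the interval, not in μ.
D) Wrong — coverage applies to intervals containing μ, not to future x̄ values.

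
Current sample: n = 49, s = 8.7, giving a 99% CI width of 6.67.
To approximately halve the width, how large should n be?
n ≈ 196

CI width ∝ 1/√n
To reduce width by factor 2, need √n to grow by 2 → need 2² = 4 times as many samples.

Current: n = 49, width = 6.67
New: n = 196, width ≈ 3.23

Width reduced by factor of 6.67/3.23 = 2.07.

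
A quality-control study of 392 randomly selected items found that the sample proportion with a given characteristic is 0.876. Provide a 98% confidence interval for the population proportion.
(0.837, 0.915)

Proportion CI:
SE = √(p̂(1-p̂)/n) = √(0.876 · 0.124 / 392) = 0.01665

z* = 2.326
Margin = z* · SE = 2.326 · 0.01665 = 0.0387

CI: 0.876 ± 0.0387 = (0.837, 0.915)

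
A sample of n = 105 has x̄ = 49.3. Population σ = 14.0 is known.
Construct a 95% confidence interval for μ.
(46.62, 51.98)

z-interval (σ known):
z* = 1.960 for 95% confidence

Margin of error = z* · σ/√n = 1.960 · 14.0/√105 = 2.68

CI: (49.3 - 2.68, 49.3 + 2.68) = (46.62, 51.98)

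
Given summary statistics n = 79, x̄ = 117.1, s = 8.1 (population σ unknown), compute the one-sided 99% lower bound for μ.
μ ≥ 114.94

Lower bound (one-sided):
t* = 2.375 (one-sided for 99%)
Lower bound = x̄ - t* · s/√n = 117.1 - 2.375 · 8.1/√79 = 114.94

We are 99% confident that μ ≥ 114.94.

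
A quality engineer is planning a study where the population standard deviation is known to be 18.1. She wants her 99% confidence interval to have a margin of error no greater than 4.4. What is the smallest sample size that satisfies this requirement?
n ≥ 113

For margin E ≤ 4.4:
n ≥ (z* · σ / E)²
n ≥ (2.576 · 18.1 / 4.4)²
n ≥ 112.29

Minimum n = 113 (rounding up)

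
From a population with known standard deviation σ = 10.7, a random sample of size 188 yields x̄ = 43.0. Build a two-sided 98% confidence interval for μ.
(41.18, 44.82)

z-interval (σ known):
z* = 2.326 for 98% confidence

Margin of error = z* · σ/√n = 2.326 · 10.7/√188 = 1.82

CI: (43.0 - 1.82, 43.0 + 1.82) = (41.18, 44.82)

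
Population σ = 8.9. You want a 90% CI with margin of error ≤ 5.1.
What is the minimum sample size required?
n ≥ 9

For margin E ≤ 5.1:
n ≥ (z* · σ / E)²
n ≥ (1.645 · 8.9 / 5.1)²
n ≥ 8.24

Minimum n = 9 (rounding up)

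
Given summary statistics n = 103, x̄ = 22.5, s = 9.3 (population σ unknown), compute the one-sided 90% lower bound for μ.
μ ≥ 21.32

Lower bound (one-sided):
t* = 1.290 (one-sided for 90%)
Lower bound = x̄ - t* · s/√n = 22.5 - 1.290 · 9.3/√103 = 21.32

We are 90% confident that μ ≥ 21.32.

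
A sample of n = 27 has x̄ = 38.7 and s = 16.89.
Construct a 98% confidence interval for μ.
(30.64, 46.76)

t-interval (σ unknown):
df = n - 1 = 26
t* = 2.479 for 98% confidence

Margin of error = t* · s/√n = 2.479 · 16.89/√27 = 8.06

CI: (30.64, 46.76)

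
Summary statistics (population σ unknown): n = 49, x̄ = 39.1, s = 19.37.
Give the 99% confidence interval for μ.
(31.68, 46.52)

t-interval (σ unknown):
df = n - 1 = 48
t* = 2.682 for 99% confidence

Margin of error = t* · s/√n = 2.682 · 19.37/√49 = 7.42

CI: (31.68, 46.52)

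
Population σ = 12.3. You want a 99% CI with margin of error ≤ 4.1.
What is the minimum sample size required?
n ≥ 60

For margin E ≤ 4.1:
n ≥ (z* · σ / E)²
n ≥ (2.576 · 12.3 / 4.1)²
n ≥ 59.72

Minimum n = 60 (rounding up)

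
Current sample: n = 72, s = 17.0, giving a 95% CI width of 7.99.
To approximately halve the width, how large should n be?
n ≈ 288

CI width ∝ 1/√n
To reduce width by factor 2, need √n to grow by 2 → need 2² = 4 times as many samples.

Current: n = 72, width = 7.99
New: n = 288, width ≈ 3.94

Width reduced by factor of 7.99/3.94 = 2.03.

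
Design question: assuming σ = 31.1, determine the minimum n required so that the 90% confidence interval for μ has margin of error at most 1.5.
n ≥ 1164

For margin E ≤ 1.5:
n ≥ (z* · σ / E)²
n ≥ (1.645 · 31.1 / 1.5)²
n ≥ 1163.24

Minimum n = 1164 (rounding up)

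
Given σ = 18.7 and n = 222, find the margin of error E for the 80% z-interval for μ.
Margin of error = 1.61

Margin of error = z* · σ/√n
= 1.282 · 18.7/√222
= 1.282 · 18.7/14.8997
= 1.61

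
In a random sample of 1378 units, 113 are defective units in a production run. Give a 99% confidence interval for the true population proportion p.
(0.063, 0.101)

Proportion CI:
p̂ = 113/1378 = 0.08200
SE = √(p̂(1-p̂)/n) = √(0.08200 · 0.91800 / 1378) = 0.00739

z* = 2.576
Margin = z* · SE = 2.576 · 0.00739 = 0.0190

CI: 0.08200 ± 0.0190 = (0.063, 0.101)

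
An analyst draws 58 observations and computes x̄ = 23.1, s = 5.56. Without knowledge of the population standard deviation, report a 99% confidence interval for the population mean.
(21.15, 25.05)

t-interval (σ unknown):
df = n - 1 = 57
t* = 2.665 for 99% confidence

Margin of error = t* · s/√n = 2.665 · 5.56/√58 = 1.95

CI: (21.15, 25.05)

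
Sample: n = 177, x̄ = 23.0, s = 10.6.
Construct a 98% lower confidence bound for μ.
μ ≥ 21.35

Lower bound (one-sided):
t* = 2.069 (one-sided for 98%)
Lower bound = x̄ - t* · s/√n = 23.0 - 2.069 · 10.6/√177 = 21.35

We are 98% confident that μ ≥ 21.35.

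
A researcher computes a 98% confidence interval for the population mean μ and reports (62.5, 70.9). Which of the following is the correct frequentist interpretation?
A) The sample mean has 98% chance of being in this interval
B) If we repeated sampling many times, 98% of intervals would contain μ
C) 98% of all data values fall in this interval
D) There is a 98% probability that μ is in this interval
B

A) Wrong — x̄ is observed and sits in the interval by construction.
B) Correct — this is the frequentist long-run coverage interpretation.
C) Wrong — a CI is about the parameter μ, not individual data values.
D) Wrong — μ is fixed; the randomness lives in the interval, not in μ.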